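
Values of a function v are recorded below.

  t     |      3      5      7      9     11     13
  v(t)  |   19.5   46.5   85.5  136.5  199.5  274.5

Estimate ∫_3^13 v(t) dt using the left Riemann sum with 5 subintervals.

975

Δt = 2.
Sum = 2·[19.5 + 46.5 + 85.5 + 136.5 + 199.5] = 975.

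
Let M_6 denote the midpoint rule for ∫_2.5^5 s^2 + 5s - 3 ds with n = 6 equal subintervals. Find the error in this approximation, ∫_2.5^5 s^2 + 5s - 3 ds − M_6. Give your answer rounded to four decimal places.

Exact integral: ∫_2.5^5 f(s) ds ≈ 75.833333.
M_6 ≈ 75.797164.
Error ≈ 75.833333 − 75.797164 ≈ 0.0362.

0.0362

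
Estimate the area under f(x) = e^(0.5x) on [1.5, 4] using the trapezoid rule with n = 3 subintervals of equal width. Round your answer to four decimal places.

Δx = (4 − 1.5)/3 = 5/6.
f(1.5) ≈ 2.1170, f(7/3) ≈ 3.2113, f(19/6) ≈ 4.8712, f(4) ≈ 7.3891.
T_3 = (Δx/2)·[f(x_0) + 2f(x_1) + 2f(x_2) + f(x_3)].
Sum ≈ 10.6962.

10.6962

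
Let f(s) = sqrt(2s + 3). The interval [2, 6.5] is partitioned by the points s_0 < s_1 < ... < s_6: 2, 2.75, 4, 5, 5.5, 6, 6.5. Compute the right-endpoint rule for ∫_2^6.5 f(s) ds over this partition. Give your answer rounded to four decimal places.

Subinterval widths: 0.75, 1.25, 1, 0.5, 0.5, 0.5.
Right endpoints: 2.75, 4, 5, 5.5, 6, 6.5.
f(2.75) ≈ 2.9155, f(4) ≈ 3.3166, f(5) ≈ 3.6056, f(5.5) ≈ 3.7417, f(6) ≈ 3.8730, f(6.5) ≈ 4.0000.
Sum = Σ Δs_i · f(s_i).
Sum ≈ 15.7453.

15.7453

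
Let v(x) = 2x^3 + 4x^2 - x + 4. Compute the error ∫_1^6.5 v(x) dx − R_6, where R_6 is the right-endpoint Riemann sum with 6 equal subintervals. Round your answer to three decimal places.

Exact integral: ∫_1^6.5 v(x) dx ≈ 1258.23958.
R_6 ≈ 1602.57841.
Error ≈ 1258.23958 − 1602.57841 ≈ -344.339.

-344.339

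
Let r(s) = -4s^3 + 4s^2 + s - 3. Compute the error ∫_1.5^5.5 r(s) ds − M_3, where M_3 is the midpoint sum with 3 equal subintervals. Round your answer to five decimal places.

-22.51852

Exact integral: ∫_1.5^5.5 r(s) ds ≈ -690.6666667.
M_3 ≈ -668.1481481.
Error ≈ -690.6666667 − (-668.1481481) ≈ -22.51852.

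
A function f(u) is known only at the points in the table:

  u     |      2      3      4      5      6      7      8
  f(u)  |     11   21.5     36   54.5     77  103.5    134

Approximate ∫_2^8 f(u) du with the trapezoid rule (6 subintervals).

Δu = 1.
T_6 = (1/2)·[11 + 2·21.5 + 2·36 + 2·54.5 + 2·77 + 2·103.5 + 134] = 365.

365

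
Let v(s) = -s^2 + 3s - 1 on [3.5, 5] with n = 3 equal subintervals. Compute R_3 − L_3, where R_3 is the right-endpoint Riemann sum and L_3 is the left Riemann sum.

R_3 = -11.875.
L_3 = -7.75.
R_3 − L_3 = -4.125.

-4.125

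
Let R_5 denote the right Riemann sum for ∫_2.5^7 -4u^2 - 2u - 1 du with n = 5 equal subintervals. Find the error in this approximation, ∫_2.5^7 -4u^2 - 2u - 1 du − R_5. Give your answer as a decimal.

Exact integral: ∫_2.5^7 f(u) du = -483.75.
R_5 = -567.18.
Error = -483.75 − (-567.18) = 83.43.

83.43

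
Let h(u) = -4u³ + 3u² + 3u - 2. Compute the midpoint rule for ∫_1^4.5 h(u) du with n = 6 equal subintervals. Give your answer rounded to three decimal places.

Δu = (4.5 − 1)/6 = 7/12.
Midpoints: 31/24, 1.875, 59/24, 73/24, 3.625, 101/24.
h(31/24) = -6013/3456, h(1.875) = -12.1953125, h(59/24) = -124145/3456, h(73/24) = -268471/3456, h(3.625) = -142.2421875, h(101/24) = -809963/3456.
Sum = Δu · [h(31/24) + h(1.875) + h(59/24) + ...].
Sum ≈ -294.085.

-294.085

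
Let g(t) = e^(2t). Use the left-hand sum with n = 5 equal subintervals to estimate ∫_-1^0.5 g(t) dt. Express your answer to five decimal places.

Δt = (0.5 − (-1))/5 = 0.3.
Left endpoints: -1, -0.7, -0.4, -0.1, 0.2.
g(-1) ≈ 0.13534, g(-0.7) ≈ 0.24660, g(-0.4) ≈ 0.44933, g(-0.1) ≈ 0.81873, g(0.2) ≈ 1.49182.
Sum = Δt · [g(-1) + g(-0.7) + g(-0.4) + g(-0.1) + g(0.2)].
Sum ≈ 0.94254.

0.94254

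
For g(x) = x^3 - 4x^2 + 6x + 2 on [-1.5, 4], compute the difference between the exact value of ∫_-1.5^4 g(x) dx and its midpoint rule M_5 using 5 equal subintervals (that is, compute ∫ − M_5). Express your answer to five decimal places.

-0.13865

Exact integral: ∫_-1.5^4 g(x) dx ≈ 25.1510417.
M_5 = 25.2896875.
Error ≈ 25.1510417 − 25.2896875 ≈ -0.13865.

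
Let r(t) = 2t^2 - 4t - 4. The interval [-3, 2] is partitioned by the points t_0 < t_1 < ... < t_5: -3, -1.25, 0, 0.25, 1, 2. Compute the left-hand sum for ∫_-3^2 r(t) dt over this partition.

40

Subinterval widths: 1.75, 1.25, 0.25, 0.75, 1.
Left endpoints: -3, -1.25, 0, 0.25, 1.
r(-3) = 26, r(-1.25) = 4.125, r(0) = -4, r(0.25) = -4.875, r(1) = -6.
Sum = Σ Δt_i · r(t_i).
Sum = 40.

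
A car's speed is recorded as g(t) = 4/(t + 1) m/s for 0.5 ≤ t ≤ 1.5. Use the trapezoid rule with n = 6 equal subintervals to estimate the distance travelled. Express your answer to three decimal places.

2.046

Δt = (1.5 − 0.5)/6 = 1/6.
g(0.5) = 8/3, g(2/3) = 2.4, g(5/6) = 24/11, g(1) = 2, g(7/6) = 24/13, g(4/3) = 12/7, g(1.5) = 1.6.
T_6 = (Δt/2)·[g(t_0) + 2g(t_1) + ... + 2g(t_{5}) + g(t_6)].
Sum ≈ 2.046.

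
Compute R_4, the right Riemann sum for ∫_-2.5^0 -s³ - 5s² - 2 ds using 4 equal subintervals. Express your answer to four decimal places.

Δs = (0 − (-2.5))/4 = 0.625.
Right endpoints: -1.875, -1.25, -0.625, 0.
f(-1.875) = -6649/512, f(-1.25) = -7.859375, f(-0.625) = -1899/512, f(0) = -2.
Sum = Δs · [f(-1.875) + f(-1.25) + f(-0.625) + f(0)].
Sum ≈ -16.5967.

-16.5967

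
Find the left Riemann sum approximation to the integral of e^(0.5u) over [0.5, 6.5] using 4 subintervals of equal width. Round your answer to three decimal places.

Δu = (6.5 − 0.5)/4 = 1.5.
Left endpoints: 0.5, 2, 3.5, 5.
f(0.5) ≈ 1.284, f(2) ≈ 2.718, f(3.5) ≈ 5.755, f(5) ≈ 12.182.
Sum = Δu · [f(0.5) + f(2) + f(3.5) + f(5)].
Sum ≈ 32.909.

32.909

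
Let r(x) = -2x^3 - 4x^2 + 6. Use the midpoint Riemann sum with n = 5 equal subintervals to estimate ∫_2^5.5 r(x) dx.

Δx = (5.5 − 2)/5 = 0.7.
Midpoints: 2.35, 3.05, 3.75, 4.45, 5.15.
r(2.35) = -42.04575, r(3.05) = -87.95525, r(3.75) = -155.71875, r(4.45) = -249.45225, r(5.15) = -373.27175.
Sum = Δx · [r(2.35) + r(3.05) + r(3.75) + r(4.45) + r(5.15)].
Sum = -635.910625.

-635.910625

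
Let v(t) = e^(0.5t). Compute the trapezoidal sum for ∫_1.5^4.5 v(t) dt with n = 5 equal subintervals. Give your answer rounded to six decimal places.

Δt = (4.5 − 1.5)/5 = 0.6.
v(1.5) ≈ 2.117000, v(2.1) ≈ 2.857651, v(2.7) ≈ 3.857426, v(3.3) ≈ 5.206980, v(3.9) ≈ 7.028688, v(4.5) ≈ 9.487736.
T_5 = (Δt/2)·[v(t_0) + 2v(t_1) + ... + 2v(t_{4}) + v(t_5)].
Sum ≈ 14.851867.

14.851867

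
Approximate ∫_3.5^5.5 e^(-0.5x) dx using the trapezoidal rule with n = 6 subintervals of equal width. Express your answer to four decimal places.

Δx = (5.5 − 3.5)/6 = 1/3.
f(3.5) ≈ 0.1738, f(23/6) ≈ 0.1471, f(25/6) ≈ 0.1245, f(4.5) ≈ 0.1054, f(29/6) ≈ 0.0892, f(31/6) ≈ 0.0755, f(5.5) ≈ 0.0639.
T_6 = (Δx/2)·[f(x_0) + 2f(x_1) + ... + 2f(x_{5}) + f(x_6)].
Sum ≈ 0.2202.

0.2202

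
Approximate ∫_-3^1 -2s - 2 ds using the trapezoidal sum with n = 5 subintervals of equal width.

Δs = (1 − (-3))/5 = 0.8.
f(-3) = 4, f(-2.2) = 2.4, f(-1.4) = 0.8, f(-0.6) = -0.8, f(0.2) = -2.4, f(1) = -4.
T_5 = (Δs/2)·[f(s_0) + 2f(s_1) + ... + 2f(s_{4}) + f(s_5)].
Sum = 0.

0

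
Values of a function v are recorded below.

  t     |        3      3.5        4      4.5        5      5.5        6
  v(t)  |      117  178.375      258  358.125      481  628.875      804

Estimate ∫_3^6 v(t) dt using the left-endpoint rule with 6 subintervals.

Δt = 0.5.
Sum = 0.5·[117 + 178.375 + 258 + 358.125 + 481 + 628.875] = 1010.6875.

1010.6875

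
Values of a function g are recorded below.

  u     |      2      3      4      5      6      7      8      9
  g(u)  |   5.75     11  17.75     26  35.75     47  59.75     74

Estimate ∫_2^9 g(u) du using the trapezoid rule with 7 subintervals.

237.125

Δu = 1.
T_7 = (1/2)·[5.75 + 2·11 + 2·17.75 + 2·26 + 2·35.75 + 2·47 + 2·59.75 + 74] = 237.125.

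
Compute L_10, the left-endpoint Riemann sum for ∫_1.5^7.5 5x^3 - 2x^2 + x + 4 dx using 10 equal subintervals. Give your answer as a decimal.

Δx = (7.5 − 1.5)/10 = 0.6.
Left endpoints: 1.5, 2.1, 2.7, 3.3, 3.9, 4.5, 5.1, 5.7, 6.3, 6.9.
f(1.5) = 17.875, f(2.1) = 43.585, f(2.7) = 90.535, f(3.3) = 165.205, f(3.9) = 274.075, f(4.5) = 423.625, f(5.1) = 620.335, f(5.7) = 870.685, f(6.3) = 1181.155, f(6.9) = 1558.225.
Sum = Δx · [f(1.5) + f(2.1) + f(2.7) + ...].
Sum = 3147.18.

3147.18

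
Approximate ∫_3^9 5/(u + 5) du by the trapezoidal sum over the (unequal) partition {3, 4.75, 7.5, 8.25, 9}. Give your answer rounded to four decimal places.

Subinterval widths: 1.75, 2.75, 0.75, 0.75.
f(3) = 0.625, f(4.75) = 20/39, f(7.5) = 0.4, f(8.25) = 20/53, f(9) = 5/14.
On each subinterval the trapezoid contributes (Δu_i/2)·[f(u_{i-1}) + f(u_i)].
Sum ≈ 2.8177.

2.8177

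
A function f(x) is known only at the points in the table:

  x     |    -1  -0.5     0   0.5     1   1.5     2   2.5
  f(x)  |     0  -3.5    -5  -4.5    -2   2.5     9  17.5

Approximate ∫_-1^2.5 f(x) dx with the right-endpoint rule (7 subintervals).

7

Δx = 0.5.
Sum = 0.5·[(-3.5) + (-5) + (-4.5) + (-2) + 2.5 + 9 + 17.5] = 7.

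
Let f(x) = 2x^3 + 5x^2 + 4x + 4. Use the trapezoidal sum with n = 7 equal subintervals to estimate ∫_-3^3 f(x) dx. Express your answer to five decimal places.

117.67347

Δx = (3 − (-3))/7 = 6/7.
f(-3) = -17, f(-15/7) = -443/343, f(-9/7) = 985/343, f(-3/7) = 1045/343, f(3/7) = 2329/343, f(9/7) = 7429/343, f(15/7) = 18937/343, f(3) = 115.
T_7 = (Δx/2)·[f(x_0) + 2f(x_1) + ... + 2f(x_{6}) + f(x_7)].
Sum ≈ 117.67347.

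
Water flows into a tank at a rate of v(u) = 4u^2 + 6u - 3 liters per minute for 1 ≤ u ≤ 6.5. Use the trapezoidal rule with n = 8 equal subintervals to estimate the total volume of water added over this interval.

Δu = (6.5 − 1)/8 = 0.6875.
v(1) = 7, v(1.6875) = 18.515625, v(2.375) = 33.8125, v(3.0625) = 52.890625, v(3.75) = 75.75, v(4.4375) = 102.390625, v(5.125) = 132.8125, v(5.8125) = 167.015625, v(6.5) = 205.
T_8 = (Δu/2)·[v(u_0) + 2v(u_1) + ... + 2v(u_{7}) + v(u_8)].
Sum = 473.81640625.

473.81640625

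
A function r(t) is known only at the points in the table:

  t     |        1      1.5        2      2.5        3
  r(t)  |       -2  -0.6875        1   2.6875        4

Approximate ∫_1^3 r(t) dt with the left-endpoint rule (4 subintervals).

Δt = 0.5.
Sum = 0.5·[(-2) + (-0.6875) + 1 + 2.6875] = 0.5.

0.5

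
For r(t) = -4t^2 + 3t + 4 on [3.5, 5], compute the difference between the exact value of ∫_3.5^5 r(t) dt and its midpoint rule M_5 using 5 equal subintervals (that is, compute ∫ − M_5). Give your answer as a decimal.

Exact integral: ∫_3.5^5 r(t) dt = -84.375.
M_5 = -84.33.
Error = -84.375 − (-84.33) = -0.045.

-0.045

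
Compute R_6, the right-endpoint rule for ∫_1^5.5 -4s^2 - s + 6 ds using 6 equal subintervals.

Δs = (5.5 − 1)/6 = 0.75.
Right endpoints: 1.75, 2.5, 3.25, 4, 4.75, 5.5.
f(1.75) = -8, f(2.5) = -21.5, f(3.25) = -39.5, f(4) = -62, f(4.75) = -89, f(5.5) = -120.5.
Sum = Δs · [f(1.75) + f(2.5) + f(3.25) + ...].
Sum = -255.375.

-255.375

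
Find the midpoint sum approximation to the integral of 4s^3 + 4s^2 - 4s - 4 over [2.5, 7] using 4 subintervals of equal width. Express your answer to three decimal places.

2665.986

Δs = (7 − 2.5)/4 = 1.125.
Midpoints: 3.0625, 4.1875, 5.3125, 6.4375.
f(3.0625) = 139425/1024, f(4.1875) = 351339/1024, f(5.3125) = 703869/1024, f(6.4375) = 1232007/1024.
Sum = Δs · [f(3.0625) + f(4.1875) + f(5.3125) + f(6.4375)].
Sum ≈ 2665.986.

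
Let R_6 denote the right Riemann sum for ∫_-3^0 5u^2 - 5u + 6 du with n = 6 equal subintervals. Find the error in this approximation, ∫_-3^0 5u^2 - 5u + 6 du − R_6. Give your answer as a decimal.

14.375

Exact integral: ∫_-3^0 f(u) du = 85.5.
R_6 = 71.125.
Error = 85.5 − 71.125 = 14.375.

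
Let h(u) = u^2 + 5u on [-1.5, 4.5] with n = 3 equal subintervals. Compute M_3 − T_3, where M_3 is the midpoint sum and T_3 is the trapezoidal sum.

-6

M_3 = 74.5.
T_3 = 80.5.
M_3 − T_3 = -6.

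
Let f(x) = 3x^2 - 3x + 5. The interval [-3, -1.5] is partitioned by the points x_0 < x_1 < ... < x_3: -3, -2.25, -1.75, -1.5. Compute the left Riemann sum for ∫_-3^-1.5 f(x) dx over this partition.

Subinterval widths: 0.75, 0.5, 0.25.
Left endpoints: -3, -2.25, -1.75.
f(-3) = 41, f(-2.25) = 26.9375, f(-1.75) = 19.4375.
Sum = Σ Δx_i · f(x_i).
Sum = 49.078125.

49.078125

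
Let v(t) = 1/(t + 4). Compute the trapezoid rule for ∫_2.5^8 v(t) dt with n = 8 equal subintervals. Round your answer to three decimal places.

0.614

Δt = (8 − 2.5)/8 = 0.6875.
v(2.5) = 2/13, v(3.1875) = 16/115, v(3.875) = 8/63, v(4.5625) = 16/137, v(5.25) = 4/37, v(5.9375) = 16/159, v(6.625) = 8/85, v(7.3125) = 16/181, v(8) = 1/12.
T_8 = (Δt/2)·[v(t_0) + 2v(t_1) + ... + 2v(t_{7}) + v(t_8)].
Sum ≈ 0.614.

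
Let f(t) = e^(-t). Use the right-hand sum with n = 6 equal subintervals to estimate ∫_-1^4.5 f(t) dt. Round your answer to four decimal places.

1.6533

Δt = (4.5 − (-1))/6 = 11/12.
Right endpoints: -1/12, 5/6, 1.75, 8/3, 43/12, 4.5.
f(-1/12) ≈ 1.0869, f(5/6) ≈ 0.4346, f(1.75) ≈ 0.1738, f(8/3) ≈ 0.0695, f(43/12) ≈ 0.0278, f(4.5) ≈ 0.0111.
Sum = Δt · [f(-1/12) + f(5/6) + f(1.75) + ...].
Sum ≈ 1.6533.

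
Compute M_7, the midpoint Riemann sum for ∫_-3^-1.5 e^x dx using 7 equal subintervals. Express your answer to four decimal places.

0.1730

Δx = (-1.5 − (-3))/7 = 3/14.
Midpoints: -81/28, -75/28, -69/28, -2.25, -57/28, -51/28, -45/28.
f(-81/28) ≈ 0.0554, f(-75/28) ≈ 0.0687, f(-69/28) ≈ 0.0851, f(-2.25) ≈ 0.1054, f(-57/28) ≈ 0.1306, f(-51/28) ≈ 0.1618, f(-45/28) ≈ 0.2005.
Sum = Δx · [f(-81/28) + f(-75/28) + f(-69/28) + ...].
Sum ≈ 0.1730.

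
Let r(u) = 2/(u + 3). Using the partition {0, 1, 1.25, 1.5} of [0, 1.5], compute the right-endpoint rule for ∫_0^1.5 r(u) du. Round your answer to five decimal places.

Subinterval widths: 1, 0.25, 0.25.
Right endpoints: 1, 1.25, 1.5.
r(1) = 0.5, r(1.25) = 8/17, r(1.5) = 4/9.
Sum = Σ Δu_i · r(u_i).
Sum ≈ 0.72876.

0.72876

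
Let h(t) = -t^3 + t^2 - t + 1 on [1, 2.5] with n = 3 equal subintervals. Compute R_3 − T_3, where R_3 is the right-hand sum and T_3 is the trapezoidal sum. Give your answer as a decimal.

R_3 = -8.75.
T_3 = -6.03125.
R_3 − T_3 = -2.71875.

-2.71875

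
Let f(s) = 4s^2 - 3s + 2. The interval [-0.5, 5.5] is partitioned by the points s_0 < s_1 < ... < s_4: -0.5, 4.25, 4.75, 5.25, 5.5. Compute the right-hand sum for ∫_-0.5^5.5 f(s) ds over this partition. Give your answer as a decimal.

Subinterval widths: 4.75, 0.5, 0.5, 0.25.
Right endpoints: 4.25, 4.75, 5.25, 5.5.
f(4.25) = 61.5, f(4.75) = 78, f(5.25) = 96.5, f(5.5) = 106.5.
Sum = Σ Δs_i · f(s_i).
Sum = 406.

406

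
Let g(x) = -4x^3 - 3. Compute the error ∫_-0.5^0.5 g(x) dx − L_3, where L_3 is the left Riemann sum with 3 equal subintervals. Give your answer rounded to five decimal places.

Exact integral: ∫_-0.5^0.5 g(x) dx = -3.
L_3 ≈ -2.8333333.
Error ≈ -3 − (-2.8333333) ≈ -0.16667.

-0.16667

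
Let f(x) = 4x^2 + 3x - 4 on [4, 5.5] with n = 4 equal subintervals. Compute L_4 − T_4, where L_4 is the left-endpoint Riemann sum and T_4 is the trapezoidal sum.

L_4 = 140.484375.
T_4 = 152.015625.
L_4 − T_4 = -11.53125.

-11.53125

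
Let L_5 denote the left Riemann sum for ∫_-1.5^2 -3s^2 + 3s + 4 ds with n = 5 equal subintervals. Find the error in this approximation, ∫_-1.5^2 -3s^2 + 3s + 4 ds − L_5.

Exact integral: ∫_-1.5^2 f(s) ds = 5.25.
L_5 = 2.555.
Error = 5.25 − 2.555 = 2.695.

2.695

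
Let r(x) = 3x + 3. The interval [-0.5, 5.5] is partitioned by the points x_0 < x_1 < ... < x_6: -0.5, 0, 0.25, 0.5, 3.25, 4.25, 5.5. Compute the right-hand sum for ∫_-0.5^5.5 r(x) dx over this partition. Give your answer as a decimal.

Subinterval widths: 0.5, 0.25, 0.25, 2.75, 1, 1.25.
Right endpoints: 0, 0.25, 0.5, 3.25, 4.25, 5.5.
r(0) = 3, r(0.25) = 3.75, r(0.5) = 4.5, r(3.25) = 12.75, r(4.25) = 15.75, r(5.5) = 19.5.
Sum = Σ Δx_i · r(x_i).
Sum = 78.75.

78.75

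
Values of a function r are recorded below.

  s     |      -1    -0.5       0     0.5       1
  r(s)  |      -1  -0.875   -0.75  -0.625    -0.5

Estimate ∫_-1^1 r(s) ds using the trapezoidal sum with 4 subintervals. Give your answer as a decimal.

-1.5

Δs = 0.5.
T_4 = (0.5/2)·[(-1) + 2·(-0.875) + 2·(-0.75) + 2·(-0.625) + (-0.5)] = -1.5.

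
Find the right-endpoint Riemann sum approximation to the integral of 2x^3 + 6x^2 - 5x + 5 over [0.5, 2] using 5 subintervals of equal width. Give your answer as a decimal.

Δx = (2 − 0.5)/5 = 0.3.
Right endpoints: 0.8, 1.1, 1.4, 1.7, 2.
f(0.8) = 5.864, f(1.1) = 9.422, f(1.4) = 15.248, f(1.7) = 23.666, f(2) = 35.
Sum = Δx · [f(0.8) + f(1.1) + f(1.4) + f(1.7) + f(2)].
Sum = 26.76.

26.76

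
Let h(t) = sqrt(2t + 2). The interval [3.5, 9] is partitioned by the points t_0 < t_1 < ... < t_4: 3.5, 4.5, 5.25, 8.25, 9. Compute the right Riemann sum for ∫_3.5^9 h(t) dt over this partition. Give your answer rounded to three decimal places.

Subinterval widths: 1, 0.75, 3, 0.75.
Right endpoints: 4.5, 5.25, 8.25, 9.
h(4.5) ≈ 3.317, h(5.25) ≈ 3.536, h(8.25) ≈ 4.301, h(9) ≈ 4.472.
Sum = Σ Δt_i · h(t_i).
Sum ≈ 22.226.

22.226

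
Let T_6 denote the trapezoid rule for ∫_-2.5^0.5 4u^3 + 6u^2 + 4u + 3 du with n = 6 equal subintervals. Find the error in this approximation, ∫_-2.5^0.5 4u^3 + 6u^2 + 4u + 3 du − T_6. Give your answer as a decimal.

0.75

Exact integral: ∫_-2.5^0.5 f(u) du = -10.5.
T_6 = -11.25.
Error = -10.5 − (-11.25) = 0.75.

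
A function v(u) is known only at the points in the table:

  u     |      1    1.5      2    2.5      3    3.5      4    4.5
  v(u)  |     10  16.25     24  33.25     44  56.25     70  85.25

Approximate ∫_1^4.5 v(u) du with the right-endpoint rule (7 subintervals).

Δu = 0.5.
Sum = 0.5·[16.25 + 24 + 33.25 + 44 + 56.25 + 70 + 85.25] = 164.5.

164.5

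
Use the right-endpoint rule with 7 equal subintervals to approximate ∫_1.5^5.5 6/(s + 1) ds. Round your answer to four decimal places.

Δs = (5.5 − 1.5)/7 = 4/7.
Right endpoints: 29/14, 37/14, 45/14, 53/14, 61/14, 69/14, 5.5.
f(29/14) = 84/43, f(37/14) = 28/17, f(45/14) = 84/59, f(53/14) = 84/67, f(61/14) = 1.12, f(69/14) = 84/83, f(5.5) = 12/13.
Sum = Δs · [f(29/14) + f(37/14) + f(45/14) + ...].
Sum ≈ 5.3332.

5.3332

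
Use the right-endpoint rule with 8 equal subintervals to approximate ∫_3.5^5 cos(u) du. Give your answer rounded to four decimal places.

-0.4920

Δu = (5 − 3.5)/8 = 0.1875.
Right endpoints: 3.6875, 3.875, 4.0625, 4.25, 4.4375, 4.625, 4.8125, 5.
f(3.6875) ≈ -0.8547, f(3.875) ≈ -0.7429, f(4.0625) ≈ -0.6051, f(4.25) ≈ -0.4461, f(4.4375) ≈ -0.2714, f(4.625) ≈ -0.0873, f(4.8125) ≈ 0.0999, f(5) ≈ 0.2837.
Sum = Δu · [f(3.6875) + f(3.875) + f(4.0625) + ...].
Sum ≈ -0.4920.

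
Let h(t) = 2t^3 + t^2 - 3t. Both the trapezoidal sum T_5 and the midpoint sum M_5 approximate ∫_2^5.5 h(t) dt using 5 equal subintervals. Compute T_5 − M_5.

10.075625

T_5 = 469.665.
M_5 = 459.589375.
T_5 − M_5 = 10.075625.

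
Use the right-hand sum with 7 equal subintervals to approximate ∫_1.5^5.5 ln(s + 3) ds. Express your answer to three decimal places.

7.601

Δs = (5.5 − 1.5)/7 = 4/7.
Right endpoints: 29/14, 37/14, 45/14, 53/14, 61/14, 69/14, 5.5.
f(29/14) ≈ 1.624, f(37/14) ≈ 1.730, f(45/14) ≈ 1.827, f(53/14) ≈ 1.915, f(61/14) ≈ 1.996, f(69/14) ≈ 2.070, f(5.5) ≈ 2.140.
Sum = Δs · [f(29/14) + f(37/14) + f(45/14) + ...].
Sum ≈ 7.601.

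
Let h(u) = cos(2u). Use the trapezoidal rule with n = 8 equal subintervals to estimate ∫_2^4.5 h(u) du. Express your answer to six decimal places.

Δu = (4.5 − 2)/8 = 0.3125.
h(2) ≈ -0.653644, h(2.3125) ≈ -0.087278, h(2.625) ≈ 0.512085, h(2.9375) ≈ 0.917843, h(3.25) ≈ 0.976588, h(3.5625) ≈ 0.666110, h(3.875) ≈ 0.103794, h(4.1875) ≈ -0.497764, h(4.5) ≈ -0.911130.
T_8 = (Δu/2)·[h(u_0) + 2h(u_1) + ... + 2h(u_{7}) + h(u_8)].
Sum ≈ 0.565310.

0.565310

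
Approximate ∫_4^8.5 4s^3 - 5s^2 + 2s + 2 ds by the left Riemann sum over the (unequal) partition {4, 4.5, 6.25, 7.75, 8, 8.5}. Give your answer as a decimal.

3034.34375

Subinterval widths: 0.5, 1.75, 1.5, 0.25, 0.5.
Left endpoints: 4, 4.5, 6.25, 7.75, 8.
f(4) = 186, f(4.5) = 274.25, f(6.25) = 795.75, f(7.75) = 1579.125, f(8) = 1746.
Sum = Σ Δs_i · f(s_i).
Sum = 3034.34375.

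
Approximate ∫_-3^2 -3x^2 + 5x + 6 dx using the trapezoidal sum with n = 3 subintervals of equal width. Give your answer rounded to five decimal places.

Δx = (2 − (-3))/3 = 5/3.
f(-3) = -36, f(-4/3) = -6, f(1/3) = 22/3, f(2) = 4.
T_3 = (Δx/2)·[f(x_0) + 2f(x_1) + 2f(x_2) + f(x_3)].
Sum ≈ -24.44444.

-24.44444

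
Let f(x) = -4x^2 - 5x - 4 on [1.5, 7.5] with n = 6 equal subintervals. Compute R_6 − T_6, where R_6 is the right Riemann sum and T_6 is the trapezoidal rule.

R_6 = -844.
T_6 = -721.
R_6 − T_6 = -123.

-123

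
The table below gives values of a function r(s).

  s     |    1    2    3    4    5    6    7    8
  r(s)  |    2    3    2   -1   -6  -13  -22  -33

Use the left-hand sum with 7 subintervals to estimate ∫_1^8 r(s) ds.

Δs = 1.
Sum = 1·[2 + 3 + 2 + (-1) + (-6) + (-13) + (-22)] = -35.

-35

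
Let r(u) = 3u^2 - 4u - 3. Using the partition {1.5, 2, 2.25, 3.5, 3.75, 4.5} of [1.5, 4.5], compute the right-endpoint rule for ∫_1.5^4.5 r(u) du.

61.84375

Subinterval widths: 0.5, 0.25, 1.25, 0.25, 0.75.
Right endpoints: 2, 2.25, 3.5, 3.75, 4.5.
r(2) = 1, r(2.25) = 3.1875, r(3.5) = 19.75, r(3.75) = 24.1875, r(4.5) = 39.75.
Sum = Σ Δu_i · r(u_i).
Sum = 61.84375.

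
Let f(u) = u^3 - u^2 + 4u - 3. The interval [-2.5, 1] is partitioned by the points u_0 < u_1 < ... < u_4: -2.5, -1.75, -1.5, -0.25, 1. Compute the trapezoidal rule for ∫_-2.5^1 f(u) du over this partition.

Subinterval widths: 0.75, 0.25, 1.25, 1.25.
f(-2.5) = -34.875, f(-1.75) = -18.421875, f(-1.5) = -14.625, f(-0.25) = -4.078125, f(1) = 1.
On each subinterval the trapezoid contributes (Δu_i/2)·[f(u_{i-1}) + f(u_i)].
Sum = -37.73046875.

-37.73046875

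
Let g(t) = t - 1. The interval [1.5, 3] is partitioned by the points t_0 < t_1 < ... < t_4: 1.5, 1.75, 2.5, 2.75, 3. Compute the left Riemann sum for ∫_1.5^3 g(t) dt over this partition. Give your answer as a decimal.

Subinterval widths: 0.25, 0.75, 0.25, 0.25.
Left endpoints: 1.5, 1.75, 2.5, 2.75.
g(1.5) = 0.5, g(1.75) = 0.75, g(2.5) = 1.5, g(2.75) = 1.75.
Sum = Σ Δt_i · g(t_i).
Sum = 1.5.

1.5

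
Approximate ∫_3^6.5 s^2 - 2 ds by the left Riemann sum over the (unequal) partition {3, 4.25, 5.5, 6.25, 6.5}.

Subinterval widths: 1.25, 1.25, 0.75, 0.25.
Left endpoints: 3, 4.25, 5.5, 6.25.
f(3) = 7, f(4.25) = 16.0625, f(5.5) = 28.25, f(6.25) = 37.0625.
Sum = Σ Δs_i · f(s_i).
Sum = 59.28125.

59.28125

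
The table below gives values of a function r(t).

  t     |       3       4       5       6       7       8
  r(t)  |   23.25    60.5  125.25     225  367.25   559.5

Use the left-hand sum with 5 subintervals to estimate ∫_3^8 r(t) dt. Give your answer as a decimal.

Δt = 1.
Sum = 1·[23.25 + 60.5 + 125.25 + 225 + 367.25] = 801.25.

801.25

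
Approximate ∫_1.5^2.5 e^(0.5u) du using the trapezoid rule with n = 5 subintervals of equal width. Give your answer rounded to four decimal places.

2.7490

Δu = (2.5 − 1.5)/5 = 0.2.
f(1.5) ≈ 2.1170, f(1.7) ≈ 2.3396, f(1.9) ≈ 2.5857, f(2.1) ≈ 2.8577, f(2.3) ≈ 3.1582, f(2.5) ≈ 3.4903.
T_5 = (Δu/2)·[f(u_0) + 2f(u_1) + ... + 2f(u_{4}) + f(u_5)].
Sum ≈ 2.7490.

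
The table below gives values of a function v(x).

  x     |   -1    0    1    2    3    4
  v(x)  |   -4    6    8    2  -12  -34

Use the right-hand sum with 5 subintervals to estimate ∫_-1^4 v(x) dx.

-30

Δx = 1.
Sum = 1·[6 + 8 + 2 + (-12) + (-34)] = -30.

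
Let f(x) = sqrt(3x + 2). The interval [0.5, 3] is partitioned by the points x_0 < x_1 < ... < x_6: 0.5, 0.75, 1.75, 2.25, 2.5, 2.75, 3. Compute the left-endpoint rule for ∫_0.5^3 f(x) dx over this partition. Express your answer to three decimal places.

Subinterval widths: 0.25, 1, 0.5, 0.25, 0.25, 0.25.
Left endpoints: 0.5, 0.75, 1.75, 2.25, 2.5, 2.75.
f(0.5) ≈ 1.871, f(0.75) ≈ 2.062, f(1.75) ≈ 2.693, f(2.25) ≈ 2.958, f(2.5) ≈ 3.082, f(2.75) ≈ 3.202.
Sum = Σ Δx_i · f(x_i).
Sum ≈ 6.186.

6.186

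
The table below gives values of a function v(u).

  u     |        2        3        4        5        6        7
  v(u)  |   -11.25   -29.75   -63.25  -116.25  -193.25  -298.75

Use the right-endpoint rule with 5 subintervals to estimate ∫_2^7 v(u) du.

-701.25

Δu = 1.
Sum = 1·[(-29.75) + (-63.25) + (-116.25) + (-193.25) + (-298.75)] = -701.25.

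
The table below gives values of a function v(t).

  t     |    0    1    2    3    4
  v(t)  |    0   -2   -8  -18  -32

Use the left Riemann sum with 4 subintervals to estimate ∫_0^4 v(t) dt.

Δt = 1.
Sum = 1·[0 + (-2) + (-8) + (-18)] = -28.

-28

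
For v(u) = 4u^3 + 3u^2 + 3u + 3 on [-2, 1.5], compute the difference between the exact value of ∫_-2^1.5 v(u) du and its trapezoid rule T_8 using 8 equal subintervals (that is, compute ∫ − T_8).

Exact integral: ∫_-2^1.5 v(u) du = 8.3125.
T_8 = 8.3125.
Error = 8.3125 − 8.3125 = 0.

0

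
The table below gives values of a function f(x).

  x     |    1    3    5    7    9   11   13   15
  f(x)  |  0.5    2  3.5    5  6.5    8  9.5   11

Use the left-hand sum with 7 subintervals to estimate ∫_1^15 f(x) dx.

Δx = 2.
Sum = 2·[0.5 + 2 + 3.5 + 5 + 6.5 + 8 + 9.5] = 70.

70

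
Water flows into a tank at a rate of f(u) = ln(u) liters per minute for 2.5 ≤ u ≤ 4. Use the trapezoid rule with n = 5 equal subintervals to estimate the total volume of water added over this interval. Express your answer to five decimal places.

Δu = (4 − 2.5)/5 = 0.3.
f(2.5) ≈ 0.91629, f(2.8) ≈ 1.02962, f(3.1) ≈ 1.13140, f(3.4) ≈ 1.22378, f(3.7) ≈ 1.30833, f(4) ≈ 1.38629.
T_5 = (Δu/2)·[f(u_0) + 2f(u_1) + ... + 2f(u_{4}) + f(u_5)].
Sum ≈ 1.75333.

1.75333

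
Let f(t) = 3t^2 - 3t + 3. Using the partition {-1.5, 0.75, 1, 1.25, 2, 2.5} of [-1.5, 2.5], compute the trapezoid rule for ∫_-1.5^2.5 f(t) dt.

Subinterval widths: 2.25, 0.25, 0.25, 0.75, 0.5.
f(-1.5) = 14.25, f(0.75) = 2.4375, f(1) = 3, f(1.25) = 3.9375, f(2) = 9, f(2.5) = 14.25.
On each subinterval the trapezoid contributes (Δt_i/2)·[f(t_{i-1}) + f(t_i)].
Sum = 30.984375.

30.984375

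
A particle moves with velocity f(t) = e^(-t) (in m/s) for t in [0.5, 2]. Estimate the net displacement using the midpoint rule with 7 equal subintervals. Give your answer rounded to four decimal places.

0.4703

Δt = (2 − 0.5)/7 = 3/14.
Midpoints: 17/28, 23/28, 29/28, 1.25, 41/28, 47/28, 53/28.
f(17/28) ≈ 0.5449, f(23/28) ≈ 0.4398, f(29/28) ≈ 0.3550, f(1.25) ≈ 0.2865, f(41/28) ≈ 0.2312, f(47/28) ≈ 0.1866, f(53/28) ≈ 0.1506.
Sum = Δt · [f(17/28) + f(23/28) + f(29/28) + ...].
Sum ≈ 0.4703.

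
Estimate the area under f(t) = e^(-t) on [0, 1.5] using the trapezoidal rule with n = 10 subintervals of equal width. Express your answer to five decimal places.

0.77833

Δt = (1.5 − 0)/10 = 0.15.
f(0) ≈ 1.00000, f(0.15) ≈ 0.86071, f(0.3) ≈ 0.74082, f(0.45) ≈ 0.63763, f(0.6) ≈ 0.54881, f(0.75) ≈ 0.47237, f(0.9) ≈ 0.40657, f(1.05) ≈ 0.34994, f(1.2) ≈ 0.30119, f(1.35) ≈ 0.25924, f(1.5) ≈ 0.22313.
T_10 = (Δt/2)·[f(t_0) + 2f(t_1) + ... + 2f(t_{9}) + f(t_10)].
Sum ≈ 0.77833.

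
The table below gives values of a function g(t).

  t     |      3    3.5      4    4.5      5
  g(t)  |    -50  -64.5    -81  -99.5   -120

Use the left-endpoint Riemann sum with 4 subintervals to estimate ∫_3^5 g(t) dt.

Δt = 0.5.
Sum = 0.5·[(-50) + (-64.5) + (-81) + (-99.5)] = -147.5.

-147.5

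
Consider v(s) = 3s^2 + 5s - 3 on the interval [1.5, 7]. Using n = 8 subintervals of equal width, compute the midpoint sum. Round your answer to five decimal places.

Δs = (7 − 1.5)/8 = 0.6875.
Midpoints: 1.84375, 2.53125, 3.21875, 3.90625, 4.59375, 5.28125, 5.96875, 6.65625.
v(1.84375) = 16811/1024, v(2.53125) = 29571/1024, v(3.21875) = 45235/1024, v(3.90625) = 63803/1024, v(4.59375) = 85275/1024, v(5.28125) = 109651/1024, v(5.96875) = 136931/1024, v(6.65625) = 167115/1024.
Sum = Δs · [v(1.84375) + v(2.53125) + v(3.21875) + ...].
Sum ≈ 439.35010.

439.35010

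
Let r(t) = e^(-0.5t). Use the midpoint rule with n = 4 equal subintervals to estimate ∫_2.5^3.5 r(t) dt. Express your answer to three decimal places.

Δt = (3.5 − 2.5)/4 = 0.25.
Midpoints: 2.625, 2.875, 3.125, 3.375.
r(2.625) ≈ 0.269, r(2.875) ≈ 0.238, r(3.125) ≈ 0.210, r(3.375) ≈ 0.185.
Sum = Δt · [r(2.625) + r(2.875) + r(3.125) + r(3.375)].
Sum ≈ 0.225.

0.225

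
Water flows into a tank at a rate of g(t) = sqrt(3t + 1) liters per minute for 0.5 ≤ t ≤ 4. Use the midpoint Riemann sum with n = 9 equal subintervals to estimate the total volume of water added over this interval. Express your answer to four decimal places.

9.5410

Δt = (4 − 0.5)/9 = 7/18.
Midpoints: 25/36, 13/12, 53/36, 67/36, 2.25, 95/36, 109/36, 41/12, 137/36.
g(25/36) ≈ 1.7559, g(13/12) ≈ 2.0616, g(53/36) ≈ 2.3274, g(67/36) ≈ 2.5658, g(2.25) ≈ 2.7839, g(95/36) ≈ 2.9861, g(109/36) ≈ 3.1754, g(41/12) ≈ 3.3541, g(137/36) ≈ 3.5237.
Sum = Δt · [g(25/36) + g(13/12) + g(53/36) + ...].
Sum ≈ 9.5410.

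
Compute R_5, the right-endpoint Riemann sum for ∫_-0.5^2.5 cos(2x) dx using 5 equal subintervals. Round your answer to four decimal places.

Δx = (2.5 − (-0.5))/5 = 0.6.
Right endpoints: 0.1, 0.7, 1.3, 1.9, 2.5.
f(0.1) ≈ 0.9801, f(0.7) ≈ 0.1700, f(1.3) ≈ -0.8569, f(1.9) ≈ -0.7910, f(2.5) ≈ 0.2837.
Sum = Δx · [f(0.1) + f(0.7) + f(1.3) + f(1.9) + f(2.5)].
Sum ≈ -0.1285.

-0.1285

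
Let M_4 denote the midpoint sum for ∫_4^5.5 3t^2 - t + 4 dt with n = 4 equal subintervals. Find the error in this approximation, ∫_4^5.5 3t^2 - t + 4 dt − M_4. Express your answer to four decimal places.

0.0527

Exact integral: ∫_4^5.5 f(t) dt = 101.25.
M_4 ≈ 101.197266.
Error ≈ 101.25 − 101.197266 ≈ 0.0527.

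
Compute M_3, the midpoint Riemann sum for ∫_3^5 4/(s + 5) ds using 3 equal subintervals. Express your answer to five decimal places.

Δs = (5 − 3)/3 = 2/3.
Midpoints: 10/3, 4, 14/3.
f(10/3) = 0.48, f(4) = 4/9, f(14/3) = 12/29.
Sum = Δs · [f(10/3) + f(4) + f(14/3)].
Sum ≈ 0.89216.

0.89216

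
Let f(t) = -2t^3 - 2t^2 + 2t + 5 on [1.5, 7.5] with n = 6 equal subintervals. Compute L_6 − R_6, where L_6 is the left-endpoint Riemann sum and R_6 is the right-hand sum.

L_6 = -1337.
R_6 = -2270.
L_6 − R_6 = 933.

933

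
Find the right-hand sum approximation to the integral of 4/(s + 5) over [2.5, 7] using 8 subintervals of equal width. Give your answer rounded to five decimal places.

Δs = (7 − 2.5)/8 = 0.5625.
Right endpoints: 3.0625, 3.625, 4.1875, 4.75, 5.3125, 5.875, 6.4375, 7.
f(3.0625) = 64/129, f(3.625) = 32/69, f(4.1875) = 64/147, f(4.75) = 16/39, f(5.3125) = 64/165, f(5.875) = 32/87, f(6.4375) = 64/183, f(7) = 1/3.
Sum = Δs · [f(3.0625) + f(3.625) + f(4.1875) + ...].
Sum ≈ 1.82491.

1.82491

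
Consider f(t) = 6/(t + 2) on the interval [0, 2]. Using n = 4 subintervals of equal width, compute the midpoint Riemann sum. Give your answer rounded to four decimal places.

4.1473

Δt = (2 − 0)/4 = 0.5.
Midpoints: 0.25, 0.75, 1.25, 1.75.
f(0.25) = 8/3, f(0.75) = 24/11, f(1.25) = 24/13, f(1.75) = 1.6.
Sum = Δt · [f(0.25) + f(0.75) + f(1.25) + f(1.75)].
Sum ≈ 4.1473.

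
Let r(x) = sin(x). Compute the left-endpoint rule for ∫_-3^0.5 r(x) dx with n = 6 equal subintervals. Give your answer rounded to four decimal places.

Δx = (0.5 − (-3))/6 = 7/12.
Left endpoints: -3, -29/12, -11/6, -1.25, -2/3, -1/12.
r(-3) ≈ -0.1411, r(-29/12) ≈ -0.6631, r(-11/6) ≈ -0.9657, r(-1.25) ≈ -0.9490, r(-2/3) ≈ -0.6184, r(-1/12) ≈ -0.0832.
Sum = Δx · [r(-3) + r(-29/12) + r(-11/6) + ...].
Sum ≈ -1.9953.

-1.9953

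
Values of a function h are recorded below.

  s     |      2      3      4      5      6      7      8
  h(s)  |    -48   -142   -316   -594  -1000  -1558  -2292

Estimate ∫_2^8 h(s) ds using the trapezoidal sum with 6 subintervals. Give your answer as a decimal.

-4780

Δs = 1.
T_6 = (1/2)·[(-48) + 2·(-142) + 2·(-316) + 2·(-594) + 2·(-1000) + 2·(-1558) + (-2292)] = -4780.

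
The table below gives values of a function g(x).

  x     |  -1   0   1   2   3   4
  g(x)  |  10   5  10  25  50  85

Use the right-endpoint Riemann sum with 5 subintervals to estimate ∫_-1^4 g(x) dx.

Δx = 1.
Sum = 1·[5 + 10 + 25 + 50 + 85] = 175.

175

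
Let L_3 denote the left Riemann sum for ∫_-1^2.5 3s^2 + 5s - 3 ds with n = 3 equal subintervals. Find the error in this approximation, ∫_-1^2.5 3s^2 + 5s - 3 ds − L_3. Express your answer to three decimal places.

17.014

Exact integral: ∫_-1^2.5 f(s) ds = 19.25.
L_3 ≈ 2.23611.
Error ≈ 19.25 − 2.23611 ≈ 17.014.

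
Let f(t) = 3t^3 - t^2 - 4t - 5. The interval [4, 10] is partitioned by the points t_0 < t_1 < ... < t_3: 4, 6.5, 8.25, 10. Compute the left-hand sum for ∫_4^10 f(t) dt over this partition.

4463.44140625

Subinterval widths: 2.5, 1.75, 1.75.
Left endpoints: 4, 6.5, 8.25.
f(4) = 155, f(6.5) = 750.625, f(8.25) = 1578.484375.
Sum = Σ Δt_i · f(t_i).
Sum = 4463.44140625.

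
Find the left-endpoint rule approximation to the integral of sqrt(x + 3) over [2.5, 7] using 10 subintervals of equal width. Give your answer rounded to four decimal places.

Δx = (7 − 2.5)/10 = 0.45.
Left endpoints: 2.5, 2.95, 3.4, 3.85, 4.3, 4.75, 5.2, 5.65, 6.1, 6.55.
f(2.5) ≈ 2.3452, f(2.95) ≈ 2.4393, f(3.4) ≈ 2.5298, f(3.85) ≈ 2.6173, f(4.3) ≈ 2.7019, f(4.75) ≈ 2.7839, f(5.2) ≈ 2.8636, f(5.65) ≈ 2.9411, f(6.1) ≈ 3.0166, f(6.55) ≈ 3.0903.
Sum = Δx · [f(2.5) + f(2.95) + f(3.4) + ...].
Sum ≈ 12.2980.

12.2980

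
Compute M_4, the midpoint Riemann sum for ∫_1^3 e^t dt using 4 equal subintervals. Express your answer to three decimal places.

17.188

Δt = (3 − 1)/4 = 0.5.
Midpoints: 1.25, 1.75, 2.25, 2.75.
f(1.25) ≈ 3.490, f(1.75) ≈ 5.755, f(2.25) ≈ 9.488, f(2.75) ≈ 15.643.
Sum = Δt · [f(1.25) + f(1.75) + f(2.25) + f(2.75)].
Sum ≈ 17.188.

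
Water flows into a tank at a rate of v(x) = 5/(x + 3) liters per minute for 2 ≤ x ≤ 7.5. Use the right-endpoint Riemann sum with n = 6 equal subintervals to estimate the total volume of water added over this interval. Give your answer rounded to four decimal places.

3.4804

Δx = (7.5 − 2)/6 = 11/12.
Right endpoints: 35/12, 23/6, 4.75, 17/3, 79/12, 7.5.
v(35/12) = 60/71, v(23/6) = 30/41, v(4.75) = 20/31, v(17/3) = 15/26, v(79/12) = 12/23, v(7.5) = 10/21.
Sum = Δx · [v(35/12) + v(23/6) + v(4.75) + ...].
Sum ≈ 3.4804.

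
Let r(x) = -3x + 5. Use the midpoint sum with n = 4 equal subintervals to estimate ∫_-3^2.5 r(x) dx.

Δx = (2.5 − (-3))/4 = 1.375.
Midpoints: -2.3125, -0.9375, 0.4375, 1.8125.
r(-2.3125) = 11.9375, r(-0.9375) = 7.8125, r(0.4375) = 3.6875, r(1.8125) = -0.4375.
Sum = Δx · [r(-2.3125) + r(-0.9375) + r(0.4375) + r(1.8125)].
Sum = 31.625.

31.625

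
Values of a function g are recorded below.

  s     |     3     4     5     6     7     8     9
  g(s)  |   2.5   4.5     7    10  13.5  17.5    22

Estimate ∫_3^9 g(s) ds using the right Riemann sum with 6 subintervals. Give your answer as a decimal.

74.5

Δs = 1.
Sum = 1·[4.5 + 7 + 10 + 13.5 + 17.5 + 22] = 74.5.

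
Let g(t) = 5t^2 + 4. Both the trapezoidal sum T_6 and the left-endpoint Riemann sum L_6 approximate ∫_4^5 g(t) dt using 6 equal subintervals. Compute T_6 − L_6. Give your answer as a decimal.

3.75

T_6 ≈ 105.68981.
L_6 ≈ 101.93981.
T_6 − L_6 = 3.75.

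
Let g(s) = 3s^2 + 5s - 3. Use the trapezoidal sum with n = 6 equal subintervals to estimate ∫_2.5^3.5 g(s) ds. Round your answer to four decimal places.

Δs = (3.5 − 2.5)/6 = 1/6.
g(2.5) = 28.25, g(8/3) = 95/3, g(17/6) = 35.25, g(3) = 39, g(19/6) = 515/12, g(10/3) = 47, g(3.5) = 51.25.
T_6 = (Δs/2)·[g(s_0) + 2g(s_1) + ... + 2g(s_{5}) + g(s_6)].
Sum ≈ 39.2639.

39.2639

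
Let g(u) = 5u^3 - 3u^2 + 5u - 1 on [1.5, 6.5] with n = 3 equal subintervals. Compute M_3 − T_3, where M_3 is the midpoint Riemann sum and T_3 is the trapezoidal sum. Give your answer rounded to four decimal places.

M_3 ≈ 1982.777778.
T_3 ≈ 2180.694444.
M_3 − T_3 ≈ -197.9167.

-197.9167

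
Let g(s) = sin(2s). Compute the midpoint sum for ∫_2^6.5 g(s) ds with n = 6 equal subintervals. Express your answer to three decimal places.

-0.859

Δs = (6.5 − 2)/6 = 0.75.
Midpoints: 2.375, 3.125, 3.875, 4.625, 5.375, 6.125.
g(2.375) ≈ -0.999, g(3.125) ≈ -0.033, g(3.875) ≈ 0.995, g(4.625) ≈ 0.174, g(5.375) ≈ -0.970, g(6.125) ≈ -0.311.
Sum = Δs · [g(2.375) + g(3.125) + g(3.875) + ...].
Sum ≈ -0.859.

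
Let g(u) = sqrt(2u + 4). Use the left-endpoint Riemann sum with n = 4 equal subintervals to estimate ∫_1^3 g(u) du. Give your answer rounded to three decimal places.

Δu = (3 − 1)/4 = 0.5.
Left endpoints: 1, 1.5, 2, 2.5.
g(1) ≈ 2.449, g(1.5) ≈ 2.646, g(2) ≈ 2.828, g(2.5) ≈ 3.000.
Sum = Δu · [g(1) + g(1.5) + g(2) + g(2.5)].
Sum ≈ 5.462.

5.462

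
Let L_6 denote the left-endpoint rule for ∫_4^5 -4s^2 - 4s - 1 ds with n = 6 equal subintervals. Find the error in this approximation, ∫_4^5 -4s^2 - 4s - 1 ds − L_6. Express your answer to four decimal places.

-3.3148

Exact integral: ∫_4^5 f(s) ds ≈ -100.333333.
L_6 ≈ -97.018519.
Error ≈ -100.333333 − (-97.018519) ≈ -3.3148.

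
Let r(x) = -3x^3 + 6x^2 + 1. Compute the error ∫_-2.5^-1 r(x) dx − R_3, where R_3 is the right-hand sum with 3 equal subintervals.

17.484375

Exact integral: ∫_-2.5^-1 r(x) dx = 59.296875.
R_3 = 41.8125.
Error = 59.296875 − 41.8125 = 17.484375.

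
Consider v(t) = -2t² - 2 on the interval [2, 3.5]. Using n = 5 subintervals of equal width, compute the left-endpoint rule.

Δt = (3.5 − 2)/5 = 0.3.
Left endpoints: 2, 2.3, 2.6, 2.9, 3.2.
v(2) = -10, v(2.3) = -12.58, v(2.6) = -15.52, v(2.9) = -18.82, v(3.2) = -22.48.
Sum = Δt · [v(2) + v(2.3) + v(2.6) + v(2.9) + v(3.2)].
Sum = -23.82.

-23.82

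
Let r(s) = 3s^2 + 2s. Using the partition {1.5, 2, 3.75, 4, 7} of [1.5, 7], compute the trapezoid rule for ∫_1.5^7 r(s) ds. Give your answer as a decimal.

402.625

Subinterval widths: 0.5, 1.75, 0.25, 3.
r(1.5) = 9.75, r(2) = 16, r(3.75) = 49.6875, r(4) = 56, r(7) = 161.
On each subinterval the trapezoid contributes (Δs_i/2)·[r(s_{i-1}) + r(s_i)].
Sum = 402.625.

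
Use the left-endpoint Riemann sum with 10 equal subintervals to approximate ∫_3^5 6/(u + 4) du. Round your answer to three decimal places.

1.527

Δu = (5 − 3)/10 = 0.2.
Left endpoints: 3, 3.2, 3.4, 3.6, 3.8, 4, 4.2, 4.4, 4.6, 4.8.
f(3) = 6/7, f(3.2) = 5/6, f(3.4) = 30/37, f(3.6) = 15/19, f(3.8) = 10/13, f(4) = 0.75, f(4.2) = 30/41, f(4.4) = 5/7, f(4.6) = 30/43, f(4.8) = 15/22.
Sum = Δu · [f(3) + f(3.2) + f(3.4) + ...].
Sum ≈ 1.527.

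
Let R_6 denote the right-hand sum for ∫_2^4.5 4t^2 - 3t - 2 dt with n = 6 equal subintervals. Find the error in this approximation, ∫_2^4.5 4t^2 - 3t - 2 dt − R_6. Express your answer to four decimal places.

-12.2685

Exact integral: ∫_2^4.5 f(t) dt ≈ 81.458333.
R_6 ≈ 93.726852.
Error ≈ 81.458333 − 93.726852 ≈ -12.2685.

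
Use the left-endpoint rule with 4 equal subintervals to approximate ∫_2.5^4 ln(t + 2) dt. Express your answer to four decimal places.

Δt = (4 − 2.5)/4 = 0.375.
Left endpoints: 2.5, 2.875, 3.25, 3.625.
f(2.5) ≈ 1.5041, f(2.875) ≈ 1.5841, f(3.25) ≈ 1.6582, f(3.625) ≈ 1.7272.
Sum = Δt · [f(2.5) + f(2.875) + f(3.25) + f(3.625)].
Sum ≈ 2.4276.

2.4276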